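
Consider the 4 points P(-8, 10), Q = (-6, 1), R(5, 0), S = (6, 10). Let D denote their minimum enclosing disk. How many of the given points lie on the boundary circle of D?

3

The minimum enclosing circle of a finite set is fixed by two of the points (as a diameter) or three (as a circumcircle).
The minimum enclosing circle is determined by three boundary points: P, R, S.
Their circumcentre is (-1, 5.65) with r² = 67.9225.
The farthest remaining point Q is at distance² 46.6225 ≤ 67.9225.
The points at distance exactly r from the centre are P, R, S — 3 points.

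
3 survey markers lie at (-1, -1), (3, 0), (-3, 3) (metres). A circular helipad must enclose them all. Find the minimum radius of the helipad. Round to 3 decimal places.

Call the three points A, B, C in the order given.
Side lengths²: AB² = 17, AC² = 20, BC² = 45.
Since BC² = 45 ≥ 20 + 17 = 37, the angle opposite BC is not acute, so the smallest enclosing circle has BC as diameter.
Centre = midpoint of BC = (0, 1.5), r² = 45/4 = 11.25.
r = √(11.25) ≈ 3.354.

3.354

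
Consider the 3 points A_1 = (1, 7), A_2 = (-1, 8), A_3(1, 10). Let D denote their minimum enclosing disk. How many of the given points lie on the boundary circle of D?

Side lengths²: A_1A_2² = 5, A_1A_3² = 9, A_2A_3² = 8.
Since A_1A_3² = 9 < 8 + 5 = 13, the triangle is acute, so the smallest enclosing circle is the circumcircle.
Circumcentre = (0.5, 8.5), r² = 2.5.
The points at distance exactly r from the centre are A_1, A_2, A_3 — 3 points.

3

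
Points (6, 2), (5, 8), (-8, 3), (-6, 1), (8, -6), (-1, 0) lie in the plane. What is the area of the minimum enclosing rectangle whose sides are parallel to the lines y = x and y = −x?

225

In coordinates u = x + y, v = x − y the rectangle is axis-aligned; the map (x,y)→(u,v) scales areas by 2.
u-values: 8, 13, -5, -5, 2, -1; range = 13 − (-5) = 18.
v-values: 4, -3, -11, -7, 14, -1; range = 14 − (-11) = 25.
Area = (18 × 25) / 2 = 225.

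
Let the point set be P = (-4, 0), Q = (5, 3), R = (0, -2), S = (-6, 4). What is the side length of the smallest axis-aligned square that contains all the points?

11

The bounding box has width 11 and height 6.
An axis-aligned square enclosing the set must have side ≥ max(width, height).
So the minimum side is max(11, 6) = 11.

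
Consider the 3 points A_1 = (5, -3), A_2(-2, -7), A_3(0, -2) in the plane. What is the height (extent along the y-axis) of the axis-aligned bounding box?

5

max y = -2, min y = -7, so height = 5.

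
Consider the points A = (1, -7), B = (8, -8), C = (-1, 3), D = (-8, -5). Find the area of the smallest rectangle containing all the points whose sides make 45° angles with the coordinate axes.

In coordinates u = x + y, v = x − y the rectangle is axis-aligned; the map (x,y)→(u,v) scales areas by 2.
u-values: -6, 0, 2, -13; range = 2 − (-13) = 15.
v-values: 8, 16, -4, -3; range = 16 − (-4) = 20.
Area = (15 × 20) / 2 = 150.

150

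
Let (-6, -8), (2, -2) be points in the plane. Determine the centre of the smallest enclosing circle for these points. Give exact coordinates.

(-2, -5)

The smallest circle enclosing two points has them as diameter endpoints.
Centre = midpoint = (-2, -5); r² = |(-6, -8)−(2, -2)|²/4 = 100/4 = 25.
Centre = (-2, -5).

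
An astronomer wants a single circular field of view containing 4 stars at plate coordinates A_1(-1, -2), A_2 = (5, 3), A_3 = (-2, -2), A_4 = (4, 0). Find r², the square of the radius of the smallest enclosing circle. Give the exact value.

The farthest pair is A_2–A_3 with squared distance 74. The circle on this segment as diameter has centre (1.5, 0.5) and r² = 74/4 = 18.5.
Check A_1: distance² to centre = 12.5 ≤ 18.5, so it lies inside.
All remaining points lie in this disk, and no smaller disk contains both endpoints, so this is the minimum enclosing circle.

18.5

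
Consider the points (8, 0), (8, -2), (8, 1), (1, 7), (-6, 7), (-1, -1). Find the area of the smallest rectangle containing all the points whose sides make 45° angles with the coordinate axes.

In coordinates u = x + y, v = x − y the rectangle is axis-aligned; the map (x,y)→(u,v) scales areas by 2.
u-values: 8, 6, 9, 8, 1, -2; range = 9 − (-2) = 11.
v-values: 8, 10, 7, -6, -13, 0; range = 10 − (-13) = 23.
Area = (11 × 23) / 2 = 126.5.

126.5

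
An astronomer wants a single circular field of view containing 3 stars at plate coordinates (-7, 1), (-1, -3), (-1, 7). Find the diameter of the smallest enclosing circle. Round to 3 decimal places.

Call the three points A, B, C in the order given.
Side lengths²: AB² = 52, AC² = 72, BC² = 100.
Since BC² = 100 < 72 + 52 = 124, the triangle is acute, so the smallest enclosing circle is the circumcircle.
Circumcentre = (-2, 2), r² = 26.
Diameter = 2r = 2√26 ≈ 10.198.

10.198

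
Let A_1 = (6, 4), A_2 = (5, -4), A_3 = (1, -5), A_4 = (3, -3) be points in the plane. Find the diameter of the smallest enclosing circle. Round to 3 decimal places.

10.296

The farthest pair is A_1–A_3 with squared distance 106. The circle on this segment as diameter has centre (3.5, -0.5) and r² = 106/4 = 26.5.
Check A_2: distance² to centre = 14.5 ≤ 26.5, so it lies inside.
All remaining points lie in this disk, and no smaller disk contains both endpoints, so this is the minimum enclosing circle.
Diameter = 2r = 2√(26.5) ≈ 10.296.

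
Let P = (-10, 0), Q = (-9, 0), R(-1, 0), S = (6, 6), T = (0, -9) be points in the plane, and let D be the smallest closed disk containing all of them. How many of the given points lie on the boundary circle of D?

The minimum enclosing circle is determined by three boundary points: P, S, T.
Their circumcentre is (-61/68, 1/17) with r² = 383177/4624.
The farthest remaining point Q is at distance² 303617/4624 ≤ 383177/4624.
The points at distance exactly r from the centre are P, S, T — 3 points.

3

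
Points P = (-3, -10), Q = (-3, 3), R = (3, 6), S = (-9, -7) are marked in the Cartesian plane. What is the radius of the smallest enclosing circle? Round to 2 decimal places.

A smallest enclosing disk is always determined by at most three of the input points on its boundary.
The minimum enclosing circle is determined by three boundary points: P, R, S.
Their circumcentre is (-44/19, -43/38) with r² = 114245/1444.
The farthest remaining point Q is at distance² 25325/1444 ≤ 114245/1444.
r = √(114245/1444) ≈ 8.89.

8.89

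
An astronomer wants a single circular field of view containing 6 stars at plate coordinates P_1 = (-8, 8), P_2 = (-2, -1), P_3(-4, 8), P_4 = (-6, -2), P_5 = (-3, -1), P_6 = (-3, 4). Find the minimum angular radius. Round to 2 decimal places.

5.41

By Welzl's lemma the MEC is supported by two points (diametrically opposite) or three points (on a circumcircle).
The minimum enclosing circle is determined by three boundary points: P_1, P_2, P_4.
Their circumcentre is (-73/14, 47/14) with r² = 2873/98.
The farthest remaining point P_5 is at distance² 2341/98 ≤ 2873/98.
r = √(2873/98) ≈ 5.41.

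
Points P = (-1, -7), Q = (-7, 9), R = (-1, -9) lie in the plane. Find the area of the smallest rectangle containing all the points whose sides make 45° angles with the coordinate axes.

In coordinates u = x + y, v = x − y the rectangle is axis-aligned; the map (x,y)→(u,v) scales areas by 2.
u-values: -8, 2, -10; range = 2 − (-10) = 12.
v-values: 6, -16, 8; range = 8 − (-16) = 24.
Area = (12 × 24) / 2 = 144.

144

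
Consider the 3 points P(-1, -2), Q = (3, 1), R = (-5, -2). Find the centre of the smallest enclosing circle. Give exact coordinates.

(-1, -0.5)

Side lengths²: PQ² = 25, PR² = 16, QR² = 73.
Since QR² = 73 ≥ 25 + 16 = 41, the angle opposite QR is not acute, so the smallest enclosing circle has QR as diameter.
Centre = midpoint of QR = (-1, -0.5), r² = 73/4 = 18.25.
Centre = (-1, -0.5).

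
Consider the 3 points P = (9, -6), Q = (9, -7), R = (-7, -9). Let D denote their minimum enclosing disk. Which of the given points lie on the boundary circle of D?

Side lengths²: PQ² = 1, PR² = 265, QR² = 260.
Since PR² = 265 ≥ 260 + 1 = 261, the angle opposite PR is not acute, so the smallest enclosing circle has PR as diameter.
Centre = midpoint of PR = (1, -7.5), r² = 265/4 = 66.25.
The points at distance exactly r from the centre are P, R — 2 points.

P, R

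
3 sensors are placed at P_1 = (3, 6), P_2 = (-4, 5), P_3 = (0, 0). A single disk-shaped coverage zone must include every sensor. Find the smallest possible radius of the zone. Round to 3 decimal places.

3.894

Side lengths²: P_1P_2² = 50, P_1P_3² = 45, P_2P_3² = 41.
Since P_1P_2² = 50 < 45 + 41 = 86, the triangle is acute, so the smallest enclosing circle is the circumcircle.
Circumcentre = (-7/26, 101/26), r² = 5125/338.
r = √(5125/338) ≈ 3.894.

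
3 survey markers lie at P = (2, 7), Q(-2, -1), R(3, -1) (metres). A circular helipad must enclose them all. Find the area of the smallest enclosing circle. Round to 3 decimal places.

63.814

Side lengths²: PQ² = 80, PR² = 65, QR² = 25.
Since PQ² = 80 < 65 + 25 = 90, the triangle is acute, so the smallest enclosing circle is the circumcircle.
Circumcentre = (0.5, 2.75), r² = 20.3125.
Area = π·r² = π·20.3125 ≈ 63.814.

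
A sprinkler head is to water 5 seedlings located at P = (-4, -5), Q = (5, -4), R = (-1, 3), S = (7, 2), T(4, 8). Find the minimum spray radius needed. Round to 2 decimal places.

A smallest enclosing disk is always determined by at most three of the input points on its boundary.
The farthest pair is P–T with squared distance 233. The circle on this segment as diameter has centre (0, 1.5) and r² = 233/4 = 58.25.
Check Q: distance² to centre = 55.25 ≤ 58.25, so it lies inside.
All remaining points lie in this disk, and no smaller disk contains both endpoints, so this is the minimum enclosing circle.
r = √(58.25) ≈ 7.63.

7.63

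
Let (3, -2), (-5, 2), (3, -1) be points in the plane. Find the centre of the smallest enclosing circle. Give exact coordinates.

(-1, 0)

Call the three points A, B, C in the order given.
Side lengths²: AB² = 80, AC² = 1, BC² = 73.
Since AB² = 80 ≥ 73 + 1 = 74, the angle opposite AB is not acute, so the smallest enclosing circle has AB as diameter.
Centre = midpoint of AB = (-1, 0), r² = 80/4 = 20.
Centre = (-1, 0).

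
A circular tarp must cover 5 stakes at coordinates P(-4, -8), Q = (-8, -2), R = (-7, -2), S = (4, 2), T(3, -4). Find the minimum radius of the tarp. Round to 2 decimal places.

A smallest enclosing disk is always determined by at most three of the input points on its boundary.
The minimum enclosing circle is determined by three boundary points: P, Q, S.
Their circumcentre is (-15/11, -21/11) with r² = 5330/121.
The farthest remaining point R is at distance² 3845/121 ≤ 5330/121.
r = √(5330/121) ≈ 6.64.

6.64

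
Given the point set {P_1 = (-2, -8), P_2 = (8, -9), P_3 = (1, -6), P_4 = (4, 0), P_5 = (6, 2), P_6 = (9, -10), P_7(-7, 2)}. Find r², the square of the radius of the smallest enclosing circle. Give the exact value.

100

By Welzl's lemma the MEC is supported by two points (diametrically opposite) or three points (on a circumcircle).
The farthest pair is P_6–P_7 with squared distance 400. The circle on this segment as diameter has centre (1, -4) and r² = 400/4 = 100.
Check P_1: distance² to centre = 25 ≤ 100, so it lies inside.
All remaining points lie in this disk, and no smaller disk contains both endpoints, so this is the minimum enclosing circle.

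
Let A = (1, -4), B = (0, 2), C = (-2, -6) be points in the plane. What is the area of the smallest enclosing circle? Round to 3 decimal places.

53.407

Side lengths²: AB² = 37, AC² = 13, BC² = 68.
Since BC² = 68 ≥ 37 + 13 = 50, the angle opposite BC is not acute, so the smallest enclosing circle has BC as diameter.
Centre = midpoint of BC = (-1, -2), r² = 68/4 = 17.
Area = π·r² = π·17 ≈ 53.407.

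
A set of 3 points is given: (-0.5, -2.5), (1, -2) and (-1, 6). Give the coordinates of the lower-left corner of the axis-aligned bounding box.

(-1, -2.5)

x-range [-1, 1], y-range [-2.5, 6].
The lower-left corner is (-1, -2.5).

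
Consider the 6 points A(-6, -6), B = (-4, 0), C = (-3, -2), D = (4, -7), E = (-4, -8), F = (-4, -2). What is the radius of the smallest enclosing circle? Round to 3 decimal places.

5.449

By Welzl's lemma the MEC is supported by two points (diametrically opposite) or three points (on a circumcircle).
The minimum enclosing circle is determined by three boundary points: A, B, D.
Their circumcentre is (-49/62, -273/62) with r² = 57065/1922.
The farthest remaining point E is at distance² 44665/1922 ≤ 57065/1922.
r = √(57065/1922) ≈ 5.449.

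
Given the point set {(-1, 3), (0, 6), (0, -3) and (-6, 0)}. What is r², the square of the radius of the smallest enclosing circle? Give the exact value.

The minimum enclosing circle is determined by three boundary points: (0, 6), (0, -3), (-6, 0).
Their circumcentre is (-1.5, 1.5) with r² = 22.5.
The farthest remaining point (-1, 3) is at distance² 2.5 ≤ 22.5.

22.5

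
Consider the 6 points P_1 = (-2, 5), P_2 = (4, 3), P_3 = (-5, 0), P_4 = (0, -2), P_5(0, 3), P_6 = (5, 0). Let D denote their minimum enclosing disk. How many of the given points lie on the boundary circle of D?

The minimum enclosing circle is determined by three boundary points: P_1, P_3, P_6.
Their circumcentre is (0, 0.4) with r² = 25.16.
The farthest remaining point P_2 is at distance² 22.76 ≤ 25.16.
The points at distance exactly r from the centre are P_1, P_3, P_6 — 3 points.

3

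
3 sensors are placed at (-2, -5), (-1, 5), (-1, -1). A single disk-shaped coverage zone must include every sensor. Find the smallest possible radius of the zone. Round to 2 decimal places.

5.02

Call the three points A, B, C in the order given.
Side lengths²: AB² = 101, AC² = 17, BC² = 36.
Since AB² = 101 ≥ 36 + 17 = 53, the angle opposite AB is not acute, so the smallest enclosing circle has AB as diameter.
Centre = midpoint of AB = (-1.5, 0), r² = 101/4 = 25.25.
r = √(25.25) ≈ 5.02.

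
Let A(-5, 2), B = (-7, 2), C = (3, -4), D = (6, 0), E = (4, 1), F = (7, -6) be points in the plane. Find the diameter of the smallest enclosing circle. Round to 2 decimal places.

By Welzl's lemma the MEC is supported by two points (diametrically opposite) or three points (on a circumcircle).
The farthest pair is B–F with squared distance 260. The circle on this segment as diameter has centre (0, -2) and r² = 260/4 = 65.
Check A: distance² to centre = 41 ≤ 65, so it lies inside.
All remaining points lie in this disk, and no smaller disk contains both endpoints, so this is the minimum enclosing circle.
Diameter = 2r = 2√65 ≈ 16.12.

16.12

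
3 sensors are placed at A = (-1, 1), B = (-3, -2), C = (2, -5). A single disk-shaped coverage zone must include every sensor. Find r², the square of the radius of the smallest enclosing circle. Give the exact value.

1105/98

Side lengths²: AB² = 13, AC² = 45, BC² = 34.
Since AC² = 45 < 34 + 13 = 47, the triangle is acute, so the smallest enclosing circle is the circumcircle.
Circumcentre = (5/14, -29/14), r² = 1105/98.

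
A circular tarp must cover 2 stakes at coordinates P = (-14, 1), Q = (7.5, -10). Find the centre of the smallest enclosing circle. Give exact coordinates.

The smallest circle enclosing two points has them as diameter endpoints.
Centre = midpoint = (-3.25, -4.5); r² = |PQ|²/4 = 583.25/4 = 145.8125.
Centre = (-3.25, -4.5).

(-3.25, -4.5)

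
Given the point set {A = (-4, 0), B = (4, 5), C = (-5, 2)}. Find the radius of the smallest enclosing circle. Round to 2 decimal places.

Side lengths²: AB² = 89, AC² = 5, BC² = 90.
Since BC² = 90 < 89 + 5 = 94, the triangle is acute, so the smallest enclosing circle is the circumcircle.
Circumcentre = (-5/14, 43/14), r² = 2225/98.
r = √(2225/98) ≈ 4.76.

4.76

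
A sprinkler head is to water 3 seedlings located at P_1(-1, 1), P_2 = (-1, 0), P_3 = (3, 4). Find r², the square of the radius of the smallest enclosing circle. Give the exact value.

8

Side lengths²: P_1P_2² = 1, P_1P_3² = 25, P_2P_3² = 32.
Since P_2P_3² = 32 ≥ 25 + 1 = 26, the angle opposite P_2P_3 is not acute, so the smallest enclosing circle has P_2P_3 as diameter.
Centre = midpoint of P_2P_3 = (1, 2), r² = 32/4 = 8.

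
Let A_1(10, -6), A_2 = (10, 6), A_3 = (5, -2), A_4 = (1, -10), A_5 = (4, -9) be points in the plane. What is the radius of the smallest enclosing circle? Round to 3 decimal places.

9.179

By Welzl's lemma the MEC is supported by two points (diametrically opposite) or three points (on a circumcircle).
The farthest pair is A_2–A_4 with squared distance 337. The circle on this segment as diameter has centre (5.5, -2) and r² = 337/4 = 84.25.
Check A_1: distance² to centre = 36.25 ≤ 84.25, so it lies inside.
All remaining points lie in this disk, and no smaller disk contains both endpoints, so this is the minimum enclosing circle.
r = √(84.25) ≈ 9.179.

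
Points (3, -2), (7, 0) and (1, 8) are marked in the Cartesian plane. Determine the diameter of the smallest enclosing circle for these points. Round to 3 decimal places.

10.365

Call the three points A, B, C in the order given.
Side lengths²: AB² = 20, AC² = 104, BC² = 100.
Since AC² = 104 < 100 + 20 = 120, the triangle is acute, so the smallest enclosing circle is the circumcircle.
Circumcentre = (32/11, 35/11), r² = 3250/121.
Diameter = 2r = 2√(3250/121) ≈ 10.365.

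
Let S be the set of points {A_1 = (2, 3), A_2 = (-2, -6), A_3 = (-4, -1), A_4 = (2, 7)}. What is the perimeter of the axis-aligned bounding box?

Width = max x − min x = 2 − (-4) = 6.
Height = max y − min y = 7 − (-6) = 13.
Perimeter = 2(6 + 13) = 38.

38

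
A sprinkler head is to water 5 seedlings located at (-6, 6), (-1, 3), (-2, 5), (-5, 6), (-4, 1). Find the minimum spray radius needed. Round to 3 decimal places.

2.979

The minimum enclosing circle of a finite set is fixed by two of the points (as a diameter) or three (as a circumcircle).
The minimum enclosing circle is determined by three boundary points: (-6, 6), (-1, 3), (-4, 1).
Their circumcentre is (-145/38, 151/38) with r² = 6409/722.
The farthest remaining point (-5, 6) is at distance² 3977/722 ≤ 6409/722.
r = √(6409/722) ≈ 2.979.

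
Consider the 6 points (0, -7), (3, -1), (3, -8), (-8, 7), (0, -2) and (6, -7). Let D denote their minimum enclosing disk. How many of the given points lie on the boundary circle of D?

A smallest enclosing disk is always determined by at most three of the input points on its boundary.
The farthest pair is (-8, 7)–(6, -7) with squared distance 392. The circle on this segment as diameter has centre (-1, 0) and r² = 392/4 = 98.
Check (0, -7): distance² to centre = 50 ≤ 98, so it lies inside.
All remaining points lie in this disk, and no smaller disk contains both endpoints, so this is the minimum enclosing circle.
The points at distance exactly r from the centre are (-8, 7), (6, -7) — 2 points.

2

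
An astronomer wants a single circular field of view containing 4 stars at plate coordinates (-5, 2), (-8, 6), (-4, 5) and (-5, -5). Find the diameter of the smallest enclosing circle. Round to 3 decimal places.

11.402

The farthest pair is (-8, 6)–(-5, -5) with squared distance 130. The circle on this segment as diameter has centre (-6.5, 0.5) and r² = 130/4 = 32.5.
Check (-5, 2): distance² to centre = 4.5 ≤ 32.5, so it lies inside.
All remaining points lie in this disk, and no smaller disk contains both endpoints, so this is the minimum enclosing circle.
Diameter = 2r = 2√(32.5) ≈ 11.402.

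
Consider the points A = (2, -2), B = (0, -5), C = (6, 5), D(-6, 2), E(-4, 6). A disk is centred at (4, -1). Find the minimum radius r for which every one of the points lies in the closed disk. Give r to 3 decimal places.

10.630

The required radius is the distance from (4, -1) to the farthest point.
Squared distances: 5, 32, 40, 109, 113.
Maximum is 113, attained at E.
r = √113 ≈ 10.630.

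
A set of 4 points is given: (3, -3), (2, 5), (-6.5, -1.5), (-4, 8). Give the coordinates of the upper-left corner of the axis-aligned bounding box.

x-range [-6.5, 3], y-range [-3, 8].
The upper-left corner is (-6.5, 8).

(-6.5, 8)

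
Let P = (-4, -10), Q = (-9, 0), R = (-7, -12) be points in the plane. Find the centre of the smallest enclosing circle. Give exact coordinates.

Side lengths²: PQ² = 125, PR² = 13, QR² = 148.
Since QR² = 148 ≥ 125 + 13 = 138, the angle opposite QR is not acute, so the smallest enclosing circle has QR as diameter.
Centre = midpoint of QR = (-8, -6), r² = 148/4 = 37.
Centre = (-8, -6).

(-8, -6)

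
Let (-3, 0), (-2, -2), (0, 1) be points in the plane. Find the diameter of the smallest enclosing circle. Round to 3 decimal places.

Call the three points A, B, C in the order given.
Side lengths²: AB² = 5, AC² = 10, BC² = 13.
Since BC² = 13 < 10 + 5 = 15, the triangle is acute, so the smallest enclosing circle is the circumcircle.
Circumcentre = (-17/14, -5/14), r² = 325/98.
Diameter = 2r = 2√(325/98) ≈ 3.642.

3.642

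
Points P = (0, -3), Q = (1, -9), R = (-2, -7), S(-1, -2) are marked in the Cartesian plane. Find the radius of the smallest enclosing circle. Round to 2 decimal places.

By Welzl's lemma the MEC is supported by two points (diametrically opposite) or three points (on a circumcircle).
The farthest pair is Q–S with squared distance 53. The circle on this segment as diameter has centre (0, -5.5) and r² = 53/4 = 13.25.
Check P: distance² to centre = 6.25 ≤ 13.25, so it lies inside.
All remaining points lie in this disk, and no smaller disk contains both endpoints, so this is the minimum enclosing circle.
r = √(13.25) ≈ 3.64.

3.64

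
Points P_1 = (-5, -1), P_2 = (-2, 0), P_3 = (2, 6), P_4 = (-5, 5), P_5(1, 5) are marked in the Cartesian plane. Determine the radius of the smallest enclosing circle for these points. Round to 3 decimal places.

4.950

By Welzl's lemma the MEC is supported by two points (diametrically opposite) or three points (on a circumcircle).
The farthest pair is P_1–P_3 with squared distance 98. The circle on this segment as diameter has centre (-1.5, 2.5) and r² = 98/4 = 24.5.
Check P_2: distance² to centre = 6.5 ≤ 24.5, so it lies inside.
All remaining points lie in this disk, and no smaller disk contains both endpoints, so this is the minimum enclosing circle.
r = √(24.5) ≈ 4.950.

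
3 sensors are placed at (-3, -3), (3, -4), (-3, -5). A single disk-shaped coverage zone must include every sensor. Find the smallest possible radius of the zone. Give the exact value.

Call the three points A, B, C in the order given.
Side lengths²: AB² = 37, AC² = 4, BC² = 37.
Since BC² = 37 < 37 + 4 = 41, the triangle is acute, so the smallest enclosing circle is the circumcircle.
Circumcentre = (-1/12, -4), r² = 1369/144.
r = √(1369/144) = 37/12.

37/12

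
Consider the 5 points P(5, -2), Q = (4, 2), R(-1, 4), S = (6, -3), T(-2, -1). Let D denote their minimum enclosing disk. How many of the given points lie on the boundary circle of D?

2

A smallest enclosing disk is always determined by at most three of the input points on its boundary.
The farthest pair is R–S with squared distance 98. The circle on this segment as diameter has centre (2.5, 0.5) and r² = 98/4 = 24.5.
Check P: distance² to centre = 12.5 ≤ 24.5, so it lies inside.
All remaining points lie in this disk, and no smaller disk contains both endpoints, so this is the minimum enclosing circle.
The points at distance exactly r from the centre are R, S — 2 points.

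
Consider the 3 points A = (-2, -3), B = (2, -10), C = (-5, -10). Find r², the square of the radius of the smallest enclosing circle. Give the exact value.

Side lengths²: AB² = 65, AC² = 58, BC² = 49.
Since AB² = 65 < 58 + 49 = 107, the triangle is acute, so the smallest enclosing circle is the circumcircle.
Circumcentre = (-1.5, -103/14), r² = 1885/98.

1885/98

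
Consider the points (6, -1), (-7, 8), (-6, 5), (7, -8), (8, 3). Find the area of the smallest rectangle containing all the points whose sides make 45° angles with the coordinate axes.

In coordinates u = x + y, v = x − y the rectangle is axis-aligned; the map (x,y)→(u,v) scales areas by 2.
u-values: 5, 1, -1, -1, 11; range = 11 − (-1) = 12.
v-values: 7, -15, -11, 15, 5; range = 15 − (-15) = 30.
Area = (12 × 30) / 2 = 180.

180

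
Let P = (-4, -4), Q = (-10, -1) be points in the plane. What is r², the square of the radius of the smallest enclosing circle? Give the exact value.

11.25

The smallest circle enclosing two points has them as diameter endpoints.
Centre = midpoint = (-7, -2.5); r² = |PQ|²/4 = 45/4 = 11.25.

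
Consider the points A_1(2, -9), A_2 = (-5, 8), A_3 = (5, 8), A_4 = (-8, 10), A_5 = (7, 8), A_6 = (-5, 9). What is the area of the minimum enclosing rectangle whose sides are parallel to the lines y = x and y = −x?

In coordinates u = x + y, v = x − y the rectangle is axis-aligned; the map (x,y)→(u,v) scales areas by 2.
u-values: -7, 3, 13, 2, 15, 4; range = 15 − (-7) = 22.
v-values: 11, -13, -3, -18, -1, -14; range = 11 − (-18) = 29.
Area = (22 × 29) / 2 = 319.

319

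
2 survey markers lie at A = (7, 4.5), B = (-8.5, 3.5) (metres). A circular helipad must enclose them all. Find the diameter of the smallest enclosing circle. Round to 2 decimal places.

15.53

The smallest circle enclosing two points has them as diameter endpoints.
Centre = midpoint = (-0.75, 4); r² = |AB|²/4 = 241.25/4 = 60.3125.
Diameter = 2r = 2√(60.3125) ≈ 15.53.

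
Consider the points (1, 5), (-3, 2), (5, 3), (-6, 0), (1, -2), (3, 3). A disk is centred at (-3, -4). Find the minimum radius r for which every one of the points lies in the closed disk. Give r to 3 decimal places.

The required radius is the distance from (-3, -4) to the farthest point.
Squared distances: 97, 36, 113, 25, 20, 85.
Maximum is 113, attained at (5, 3).
r = √113 ≈ 10.630.

10.630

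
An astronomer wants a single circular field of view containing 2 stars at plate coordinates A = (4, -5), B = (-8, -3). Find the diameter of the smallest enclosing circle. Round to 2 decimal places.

The smallest circle enclosing two points has them as diameter endpoints.
Centre = midpoint = (-2, -4); r² = |AB|²/4 = 148/4 = 37.
Diameter = 2r = 2√37 ≈ 12.17.

12.17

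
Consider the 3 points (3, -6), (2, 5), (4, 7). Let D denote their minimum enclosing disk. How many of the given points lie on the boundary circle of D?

Call the three points A, B, C in the order given.
Side lengths²: AB² = 122, AC² = 170, BC² = 8.
Since AC² = 170 ≥ 122 + 8 = 130, the angle opposite AC is not acute, so the smallest enclosing circle has AC as diameter.
Centre = midpoint of AC = (3.5, 0.5), r² = 170/4 = 42.5.
The points at distance exactly r from the centre are (3, -6), (4, 7) — 2 points.

2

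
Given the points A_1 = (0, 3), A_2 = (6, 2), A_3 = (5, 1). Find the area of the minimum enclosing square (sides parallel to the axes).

36

The bounding box has width 6 and height 2.
An axis-aligned square enclosing the set must have side ≥ max(width, height).
So the minimum side is max(6, 2) = 6.
Area = 6² = 36.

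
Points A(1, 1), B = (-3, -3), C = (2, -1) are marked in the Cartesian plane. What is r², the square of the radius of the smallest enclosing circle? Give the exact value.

Side lengths²: AB² = 32, AC² = 5, BC² = 29.
Since AB² = 32 < 29 + 5 = 34, the triangle is acute, so the smallest enclosing circle is the circumcircle.
Circumcentre = (-5/6, -7/6), r² = 145/18.

145/18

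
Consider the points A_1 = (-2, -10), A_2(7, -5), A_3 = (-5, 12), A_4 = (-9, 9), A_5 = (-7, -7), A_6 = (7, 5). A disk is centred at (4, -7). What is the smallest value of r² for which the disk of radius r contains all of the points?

442

The required radius is the distance from (4, -7) to the farthest point.
Squared distances: 45, 13, 442, 425, 121, 153.
Maximum is 442, attained at A_3.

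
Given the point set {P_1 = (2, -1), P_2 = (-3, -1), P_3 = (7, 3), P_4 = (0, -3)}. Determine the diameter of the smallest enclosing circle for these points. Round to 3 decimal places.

The minimum enclosing circle of a finite set is fixed by two of the points (as a diameter) or three (as a circumcircle).
The farthest pair is P_2–P_3 with squared distance 116. The circle on this segment as diameter has centre (2, 1) and r² = 116/4 = 29.
Check P_1: distance² to centre = 4 ≤ 29, so it lies inside.
All remaining points lie in this disk, and no smaller disk contains both endpoints, so this is the minimum enclosing circle.
Diameter = 2r = 2√29 ≈ 10.770.

10.770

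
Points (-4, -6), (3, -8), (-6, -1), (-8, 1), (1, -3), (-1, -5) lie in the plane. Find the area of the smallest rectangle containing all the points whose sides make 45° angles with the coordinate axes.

In coordinates u = x + y, v = x − y the rectangle is axis-aligned; the map (x,y)→(u,v) scales areas by 2.
u-values: -10, -5, -7, -7, -2, -6; range = -2 − (-10) = 8.
v-values: 2, 11, -5, -9, 4, 4; range = 11 − (-9) = 20.
Area = (8 × 20) / 2 = 80.

80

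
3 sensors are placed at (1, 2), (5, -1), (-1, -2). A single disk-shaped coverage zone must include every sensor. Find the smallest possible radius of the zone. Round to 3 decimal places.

3.091

Call the three points A, B, C in the order given.
Side lengths²: AB² = 25, AC² = 20, BC² = 37.
Since BC² = 37 < 25 + 20 = 45, the triangle is acute, so the smallest enclosing circle is the circumcircle.
Circumcentre = (21/11, -21/22), r² = 4625/484.
r = √(4625/484) ≈ 3.091.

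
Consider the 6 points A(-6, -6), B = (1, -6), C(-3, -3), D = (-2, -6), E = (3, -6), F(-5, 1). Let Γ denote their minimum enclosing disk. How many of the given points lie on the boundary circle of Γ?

By Welzl's lemma the MEC is supported by two points (diametrically opposite) or three points (on a circumcircle).
The minimum enclosing circle is determined by three boundary points: A, E, F.
Their circumcentre is (-1.5, -43/14) with r² = 2825/98.
The farthest remaining point B is at distance² 1453/98 ≤ 2825/98.
The points at distance exactly r from the centre are A, E, F — 3 points.

3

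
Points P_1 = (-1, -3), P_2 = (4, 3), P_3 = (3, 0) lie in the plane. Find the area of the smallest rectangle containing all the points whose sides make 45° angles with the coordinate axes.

In coordinates u = x + y, v = x − y the rectangle is axis-aligned; the map (x,y)→(u,v) scales areas by 2.
u-values: -4, 7, 3; range = 7 − (-4) = 11.
v-values: 2, 1, 3; range = 3 − 1 = 2.
Area = (11 × 2) / 2 = 11.

11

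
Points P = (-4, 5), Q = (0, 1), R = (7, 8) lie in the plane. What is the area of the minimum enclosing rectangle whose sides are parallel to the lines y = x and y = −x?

56

In coordinates u = x + y, v = x − y the rectangle is axis-aligned; the map (x,y)→(u,v) scales areas by 2.
u-values: 1, 1, 15; range = 15 − 1 = 14.
v-values: -9, -1, -1; range = -1 − (-9) = 8.
Area = (14 × 8) / 2 = 56.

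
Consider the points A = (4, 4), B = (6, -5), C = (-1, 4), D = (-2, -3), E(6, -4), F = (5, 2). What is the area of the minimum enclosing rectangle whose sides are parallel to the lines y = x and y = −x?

104

In coordinates u = x + y, v = x − y the rectangle is axis-aligned; the map (x,y)→(u,v) scales areas by 2.
u-values: 8, 1, 3, -5, 2, 7; range = 8 − (-5) = 13.
v-values: 0, 11, -5, 1, 10, 3; range = 11 − (-5) = 16.
Area = (13 × 16) / 2 = 104.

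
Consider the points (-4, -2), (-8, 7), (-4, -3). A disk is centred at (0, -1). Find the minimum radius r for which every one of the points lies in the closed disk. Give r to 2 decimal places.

11.31

The required radius is the distance from (0, -1) to the farthest point.
Squared distances: 17, 128, 20.
Maximum is 128, attained at (-8, 7).
r = √128 ≈ 11.31.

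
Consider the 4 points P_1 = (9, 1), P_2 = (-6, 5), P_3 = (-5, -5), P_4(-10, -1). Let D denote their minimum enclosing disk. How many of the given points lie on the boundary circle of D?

The farthest pair is P_1–P_4 with squared distance 365. The circle on this segment as diameter has centre (-0.5, 0) and r² = 365/4 = 91.25.
Check P_2: distance² to centre = 55.25 ≤ 91.25, so it lies inside.
All remaining points lie in this disk, and no smaller disk contains both endpoints, so this is the minimum enclosing circle.
The points at distance exactly r from the centre are P_1, P_4 — 2 points.

2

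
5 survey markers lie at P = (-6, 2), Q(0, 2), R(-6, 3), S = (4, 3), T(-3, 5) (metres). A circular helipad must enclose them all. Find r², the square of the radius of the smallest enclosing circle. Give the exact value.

By Welzl's lemma the MEC is supported by two points (diametrically opposite) or three points (on a circumcircle).
The farthest pair is P–S with squared distance 101. The circle on this segment as diameter has centre (-1, 2.5) and r² = 101/4 = 25.25.
Check Q: distance² to centre = 1.25 ≤ 25.25, so it lies inside.
All remaining points lie in this disk, and no smaller disk contains both endpoints, so this is the minimum enclosing circle.

25.25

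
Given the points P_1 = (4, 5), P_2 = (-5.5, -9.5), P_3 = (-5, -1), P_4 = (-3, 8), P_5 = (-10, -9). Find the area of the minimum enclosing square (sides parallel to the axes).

306.25

The bounding box has width 14 and height 17.5.
An axis-aligned square enclosing the set must have side ≥ max(width, height).
So the minimum side is max(14, 17.5) = 17.5.
Area = 17.5² = 306.25.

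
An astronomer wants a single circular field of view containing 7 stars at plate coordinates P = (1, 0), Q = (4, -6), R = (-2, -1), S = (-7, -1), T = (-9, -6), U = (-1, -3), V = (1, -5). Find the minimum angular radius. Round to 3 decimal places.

The minimum enclosing circle is determined by three boundary points: P, Q, T.
Their circumcentre is (-2.5, -5.5) with r² = 42.5.
The farthest remaining point S is at distance² 40.5 ≤ 42.5.
r = √(42.5) ≈ 6.519.

6.519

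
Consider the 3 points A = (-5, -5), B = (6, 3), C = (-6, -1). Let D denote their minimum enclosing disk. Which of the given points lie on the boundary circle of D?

Side lengths²: AB² = 185, AC² = 17, BC² = 160.
Since AB² = 185 ≥ 160 + 17 = 177, the angle opposite AB is not acute, so the smallest enclosing circle has AB as diameter.
Centre = midpoint of AB = (0.5, -1), r² = 185/4 = 46.25.
The points at distance exactly r from the centre are A, B — 2 points.

A, B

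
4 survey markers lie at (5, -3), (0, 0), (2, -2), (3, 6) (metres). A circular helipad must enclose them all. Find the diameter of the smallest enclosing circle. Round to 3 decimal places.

9.220

The farthest pair is (5, -3)–(3, 6) with squared distance 85. The circle on this segment as diameter has centre (4, 1.5) and r² = 85/4 = 21.25.
Check (0, 0): distance² to centre = 18.25 ≤ 21.25, so it lies inside.
All remaining points lie in this disk, and no smaller disk contains both endpoints, so this is the minimum enclosing circle.
Diameter = 2r = 2√(21.25) ≈ 9.220.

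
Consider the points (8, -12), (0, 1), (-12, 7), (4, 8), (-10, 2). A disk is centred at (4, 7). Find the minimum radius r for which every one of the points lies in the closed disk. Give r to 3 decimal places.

The required radius is the distance from (4, 7) to the farthest point.
Squared distances: 377, 52, 256, 1, 221.
Maximum is 377, attained at (8, -12).
r = √377 ≈ 19.416.

19.416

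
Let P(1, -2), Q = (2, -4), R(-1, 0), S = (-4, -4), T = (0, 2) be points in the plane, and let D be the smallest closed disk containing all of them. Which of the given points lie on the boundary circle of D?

A smallest enclosing disk is always determined by at most three of the input points on its boundary.
The minimum enclosing circle is determined by three boundary points: Q, S, T.
Their circumcentre is (-1, -5/3) with r² = 130/9.
The farthest remaining point P is at distance² 37/9 ≤ 130/9.
The points at distance exactly r from the centre are Q, S, T — 3 points.

Q, S, T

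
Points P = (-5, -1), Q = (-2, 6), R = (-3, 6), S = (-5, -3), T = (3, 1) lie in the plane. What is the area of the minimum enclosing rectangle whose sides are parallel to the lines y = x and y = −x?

In coordinates u = x + y, v = x − y the rectangle is axis-aligned; the map (x,y)→(u,v) scales areas by 2.
u-values: -6, 4, 3, -8, 4; range = 4 − (-8) = 12.
v-values: -4, -8, -9, -2, 2; range = 2 − (-9) = 11.
Area = (12 × 11) / 2 = 66.

66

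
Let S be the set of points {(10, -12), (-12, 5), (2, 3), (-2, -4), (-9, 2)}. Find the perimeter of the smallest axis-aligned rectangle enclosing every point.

Width = max x − min x = 10 − (-12) = 22.
Height = max y − min y = 5 − (-12) = 17.
Perimeter = 2(22 + 17) = 78.

78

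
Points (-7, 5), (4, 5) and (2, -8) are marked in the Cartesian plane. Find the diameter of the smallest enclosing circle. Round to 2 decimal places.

16.00

Call the three points A, B, C in the order given.
Side lengths²: AB² = 121, AC² = 250, BC² = 173.
Since AC² = 250 < 173 + 121 = 294, the triangle is acute, so the smallest enclosing circle is the circumcircle.
Circumcentre = (-1.5, -21/26), r² = 21625/338.
Diameter = 2r = 2√(21625/338) ≈ 16.00.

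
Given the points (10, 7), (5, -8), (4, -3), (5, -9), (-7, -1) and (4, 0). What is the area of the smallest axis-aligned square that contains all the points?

289

The bounding box has width 17 and height 16.
An axis-aligned square enclosing the set must have side ≥ max(width, height).
So the minimum side is max(17, 16) = 17.
Area = 17² = 289.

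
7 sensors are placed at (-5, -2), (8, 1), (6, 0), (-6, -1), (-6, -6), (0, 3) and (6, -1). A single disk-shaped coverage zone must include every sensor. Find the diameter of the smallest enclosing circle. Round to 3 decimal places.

15.652

The farthest pair is (8, 1)–(-6, -6) with squared distance 245. The circle on this segment as diameter has centre (1, -2.5) and r² = 245/4 = 61.25.
Check (-5, -2): distance² to centre = 36.25 ≤ 61.25, so it lies inside.
All remaining points lie in this disk, and no smaller disk contains both endpoints, so this is the minimum enclosing circle.
Diameter = 2r = 2√(61.25) ≈ 15.652.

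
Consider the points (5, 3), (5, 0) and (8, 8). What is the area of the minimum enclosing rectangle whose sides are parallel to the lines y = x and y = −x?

27.5

In coordinates u = x + y, v = x − y the rectangle is axis-aligned; the map (x,y)→(u,v) scales areas by 2.
u-values: 8, 5, 16; range = 16 − 5 = 11.
v-values: 2, 5, 0; range = 5 − 0 = 5.
Area = (11 × 5) / 2 = 27.5.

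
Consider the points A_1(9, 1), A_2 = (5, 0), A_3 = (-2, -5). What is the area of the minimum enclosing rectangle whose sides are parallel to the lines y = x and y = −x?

In coordinates u = x + y, v = x − y the rectangle is axis-aligned; the map (x,y)→(u,v) scales areas by 2.
u-values: 10, 5, -7; range = 10 − (-7) = 17.
v-values: 8, 5, 3; range = 8 − 3 = 5.
Area = (17 × 5) / 2 = 42.5.

42.5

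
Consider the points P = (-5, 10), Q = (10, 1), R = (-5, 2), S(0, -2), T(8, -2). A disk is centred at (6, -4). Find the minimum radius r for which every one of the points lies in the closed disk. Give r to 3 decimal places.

17.804

The required radius is the distance from (6, -4) to the farthest point.
Squared distances: 317, 41, 157, 40, 8.
Maximum is 317, attained at P.
r = √317 ≈ 17.804.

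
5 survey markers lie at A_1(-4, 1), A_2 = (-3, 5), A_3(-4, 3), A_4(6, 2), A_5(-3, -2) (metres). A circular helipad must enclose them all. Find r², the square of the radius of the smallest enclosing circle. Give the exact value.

485/18

The minimum enclosing circle is determined by three boundary points: A_2, A_4, A_5.
Their circumcentre is (5/6, 1.5) with r² = 485/18.
The farthest remaining point A_3 is at distance² 461/18 ≤ 485/18.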